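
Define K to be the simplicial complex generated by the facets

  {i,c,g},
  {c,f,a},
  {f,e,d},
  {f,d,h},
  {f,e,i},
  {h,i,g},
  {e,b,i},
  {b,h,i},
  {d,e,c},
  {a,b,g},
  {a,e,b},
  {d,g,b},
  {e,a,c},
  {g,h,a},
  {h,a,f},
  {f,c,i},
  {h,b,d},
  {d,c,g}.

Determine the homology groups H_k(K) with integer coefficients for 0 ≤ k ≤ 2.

Order the vertices as a < b < c < d < e < f < g < h < i. Listing each simplex with vertices in this order, K has dimension 2 with simplices:

  0-simplices (9): a, b, c, d, e, f, g, h, i
  1-simplices (27): ab, ac, ae, af, ag, ah, bd, be, bg, bh, bi, cd, ce, cf, cg, ci, de, df, dg, dh, ef, ei, fh, fi, gh, gi, hi
  2-simplices (18): abe, abg, ace, acf, afh, agh, bdg, bdh, bei, bhi, cde, cdg, cfi, cgi, def, dfh, efi, ghi

so the chain groups are C_0 ≅ Z^9, C_1 ≅ Z^27, C_2 ≅ Z^18.

∂_1: C_1 → C_0 is given by ∂[p,q] = [q] − [p].
As a 9×27 matrix over Z this has rank 8, with invariant factors (1,1,1,1,1,1,1,1).

∂_2: C_2 → C_1 acts by ∂[p,q,r] = [q,r] − [p,r] + [p,q]. For instance
  ∂acf = cf − af + ac,
  ∂agh = gh − ah + ag.
The 27×18 boundary matrix has rank 18 and Smith normal form diag(1,1,1,1,1,1,1,1,1,1,1,1,1,1,1,1,1,2).

Computing H_k = (kernel of ∂_k) / (image of ∂_{k+1}):

  H_0: rank C_0 − rank ∂_1 = 9 − 8 = 1, and the invariant factors of ∂_1 are all 1, so H_0 = Z.
  H_1: rank ker ∂_1 − rank ∂_2 = (27 − 8) − 18 = 1, and ∂_2 has invariant factor 2 > 1, so H_1 = Z ⊕ Z/2.
  H_2: rank ker ∂_2 − rank ∂_3 = (18 − 18) − 0 = 0, and there is no ∂_3, so H_2 = 0.

H_0 = Z,  H_1 = Z ⊕ Z/2,  H_2 = 0.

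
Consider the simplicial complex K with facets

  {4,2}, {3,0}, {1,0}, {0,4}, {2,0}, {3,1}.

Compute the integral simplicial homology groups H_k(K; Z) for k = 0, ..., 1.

Fix the vertex order 0 < 1 < 2 < 3 < 4 and write every simplex with vertices in increasing order. Then dim K = 1 and the simplices of K are:

  0-simplices (5): [0], [1], [2], [3], [4]
  1-simplices (6): [0,1], [0,2], [0,3], [0,4], [1,3], [2,4]

so the chain groups are C_0 ≅ Z^5, C_1 ≅ Z^6.

The boundary map ∂_1: C_1 → C_0 is given by ∂[p,q] = [q] − [p].
The 5×6 boundary matrix has rank 4 and Smith normal form diag(1,1,1,1).

Reading off H_k = ker ∂_k / im ∂_{k+1}:

  H_0: rank C_0 − rank ∂_1 = 5 − 4 = 1, and the invariant factors of ∂_1 are all 1, so H_0 = Z.
  H_1: rank ker ∂_1 − rank ∂_2 = (6 − 4) − 0 = 2, and there is no ∂_2, so H_1 = Z^2.

H_0 = Z,  H_1 = Z^2.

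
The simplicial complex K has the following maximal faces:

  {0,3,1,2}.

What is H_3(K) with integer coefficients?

H_3 = 0.

Fix the vertex order 0 < 1 < 2 < 3 and write every simplex with vertices in increasing order. Then dim K = 3 and the simplices of K are:

  0-simplices (4): [0], [1], [2], [3]
  1-simplices (6): [0,1], [0,2], [0,3], [1,2], [1,3], [2,3]
  2-simplices (4): [0,1,2], [0,1,3], [0,2,3], [1,2,3]
  3-simplices (1): [0,1,2,3]

Hence C_0 ≅ Z^4, C_1 ≅ Z^6, C_2 ≅ Z^4, C_3 ≅ Z^1.

Boundary ∂_1: C_1 → C_0 sends each edge [p,q] (with p < q) to q − p. For instance
  ∂[1,2] = [2] − [1].
As a 4×6 matrix over Z this has rank 3, with invariant factors (1,1,1).

Boundary ∂_2: C_2 → C_1 acts by ∂[p,q,r] = [q,r] − [p,r] + [p,q]. For instance
  ∂[1,2,3] = [2,3] − [1,3] + [1,2],
  ∂[0,1,2] = [1,2] − [0,2] + [0,1].
As a 6×4 matrix over Z this has rank 3, with invariant factors (1,1,1).

The boundary map ∂_3: C_3 → C_2 sends each 3-simplex σ to the alternating sum Σ_i (−1)^i (σ with its i-th vertex removed). For instance
  ∂[0,1,2,3] = [1,2,3] − [0,2,3] + [0,1,3] − [0,1,2].
The 4×1 boundary matrix has rank 1 and Smith normal form diag(1).

From H_k ≅ ker(∂_k) / im(∂_{k+1}) we obtain:

  H_3: rank ker ∂_3 − rank ∂_4 = (1 − 1) − 0 = 0, and there is no ∂_4, so H_3 ≅ 0.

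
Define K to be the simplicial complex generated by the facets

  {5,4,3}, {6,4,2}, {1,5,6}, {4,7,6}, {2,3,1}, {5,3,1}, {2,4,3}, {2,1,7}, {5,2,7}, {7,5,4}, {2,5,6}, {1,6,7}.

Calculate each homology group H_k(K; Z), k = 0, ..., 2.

H_0 ≅ Z,  H_1 ≅ Z/2,  H_2 = 0.

Fix the vertex order 1 < 2 < 3 < 4 < 5 < 6 < 7 and write every simplex with vertices in increasing order. Then dim K = 2 and the simplices of K are:

  0-simplices (7): [1], [2], [3], [4], [5], [6], [7]
  1-simplices (18): [1,2], [1,3], [1,5], [1,6], [1,7], [2,3], [2,4], [2,5], [2,6], [2,7], [3,4], [3,5], [4,5], [4,6], [4,7], [5,6], [5,7], [6,7]
  2-simplices (12): [1,2,3], [1,2,7], [1,3,5], [1,5,6], [1,6,7], [2,3,4], [2,4,6], [2,5,6], [2,5,7], [3,4,5], [4,5,7], [4,6,7]

giving chain groups C_0 ≅ Z^7, C_1 ≅ Z^18, C_2 ≅ Z^12.

Boundary ∂_1: C_1 → C_0 sends each edge [p,q] (with p < q) to q − p. For instance
  ∂[2,5] = [5] − [2].
As a 7×18 matrix over Z this has rank 6, with invariant factors (1,1,1,1,1,1).

∂_2: C_2 → C_1 acts by ∂[p,q,r] = [q,r] − [p,r] + [p,q]. For instance
  ∂[4,6,7] = [6,7] − [4,7] + [4,6],
  ∂[2,5,6] = [5,6] − [2,6] + [2,5].
The 18×12 boundary matrix has rank 12 and Smith normal form diag(1,1,1,1,1,1,1,1,1,1,1,2).

Now H_k = ker ∂_k / im ∂_{k+1}, so:

  H_0: rank C_0 − rank ∂_1 = 7 − 6 = 1, and the invariant factors of ∂_1 are all 1, so H_0 ≅ Z.
  H_1: rank ker ∂_1 − rank ∂_2 = (18 − 6) − 12 = 0, and ∂_2 has invariant factor 2 > 1, so H_1 ≅ Z/2.
  H_2: rank ker ∂_2 − rank ∂_3 = (12 − 12) − 0 = 0, and there is no ∂_3, so H_2 ≅ 0.

As a check, the Euler characteristic is 7 − 18 + 12 = 1, which agrees with 1 − 0 + 0 = 1.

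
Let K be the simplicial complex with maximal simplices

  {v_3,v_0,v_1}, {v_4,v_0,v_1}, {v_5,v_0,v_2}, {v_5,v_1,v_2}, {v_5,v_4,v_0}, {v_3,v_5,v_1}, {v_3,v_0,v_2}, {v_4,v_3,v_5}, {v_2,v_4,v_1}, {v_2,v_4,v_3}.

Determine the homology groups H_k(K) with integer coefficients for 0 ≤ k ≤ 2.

Fix the vertex order v_0 < v_1 < v_2 < v_3 < v_4 < v_5 and write every simplex with vertices in increasing order. Then dim K = 2 and the simplices of K are:

  0-simplices (6): [v_0], [v_1], [v_2], [v_3], [v_4], [v_5]
  1-simplices (15): (15 of them)
  2-simplices (10): [v_0,v_1,v_3], [v_0,v_1,v_4], [v_0,v_2,v_3], [v_0,v_2,v_5], [v_0,v_4,v_5], [v_1,v_2,v_4], [v_1,v_2,v_5], [v_1,v_3,v_5], [v_2,v_3,v_4], [v_3,v_4,v_5]

so the chain groups are C_0 ≅ Z^6, C_1 ≅ Z^15, C_2 ≅ Z^10.

The boundary map ∂_1: C_1 → C_0 sends each edge [p,q] (with p < q) to q − p. For instance
  ∂[v_1,v_4] = [v_4] − [v_1].
This gives a 6×15 integer matrix of rank 5; reducing to Smith normal form yields diagonal entries (1,1,1,1,1).

∂_2: C_2 → C_1 acts by ∂[p,q,r] = [q,r] − [p,r] + [p,q]. For instance
  ∂[v_0,v_4,v_5] = [v_4,v_5] − [v_0,v_5] + [v_0,v_4],
  ∂[v_3,v_4,v_5] = [v_4,v_5] − [v_3,v_5] + [v_3,v_4].
The 15×10 boundary matrix has rank 10 and Smith normal form diag(1,1,1,1,1,1,1,1,1,2).

From H_k ≅ ker(∂_k) / im(∂_{k+1}) we obtain:

  H_0: rank C_0 − rank ∂_1 = 6 − 5 = 1, and the invariant factors of ∂_1 are all 1, so H_0 = Z.
  H_1: rank ker ∂_1 − rank ∂_2 = (15 − 5) − 10 = 0, and ∂_2 has invariant factor 2 > 1, so H_1 = Z/2.
  H_2: rank ker ∂_2 − rank ∂_3 = (10 − 10) − 0 = 0, and there is no ∂_3, so H_2 = 0.

As a check, the Euler characteristic is 6 − 15 + 10 = 1, which agrees with 1 − 0 + 0 = 1.
(K is a triangulation of the real projective plane RP^2.)

H_0 ≅ Z,  H_1 ≅ Z/2,  H_2 = 0.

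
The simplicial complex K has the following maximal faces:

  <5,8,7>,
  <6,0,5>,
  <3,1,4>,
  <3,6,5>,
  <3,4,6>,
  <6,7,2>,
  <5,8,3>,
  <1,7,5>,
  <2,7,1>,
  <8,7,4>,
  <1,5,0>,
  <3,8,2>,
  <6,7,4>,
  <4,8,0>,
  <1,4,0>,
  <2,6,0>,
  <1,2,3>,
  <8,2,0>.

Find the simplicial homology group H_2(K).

H_2 = Z.

Take the total order 0 < 1 < 2 < 3 < 4 < 5 < 6 < 7 < 8 on the vertex set. Then K (dimension 2) consists of the simplices:

  0-simplices (9): [0], [1], [2], [3], [4], [5], [6], [7], [8]
  1-simplices (27): (27 of them)
  2-simplices (18): [0,1,4], [0,1,5], [0,2,6], [0,2,8], [0,4,8], [0,5,6], [1,2,3], [1,2,7], [1,3,4], [1,5,7], [2,3,8], [2,6,7], [3,4,6], [3,5,6], [3,5,8], [4,6,7], [4,7,8], [5,7,8]

giving chain groups C_0 ≅ Z^9, C_1 ≅ Z^27, C_2 ≅ Z^18.

The boundary map ∂_1: C_1 → C_0 maps an edge to its endpoints' difference, ∂[p,q] = q − p. For instance
  ∂[0,6] = [6] − [0].
This gives a 9×27 integer matrix of rank 8; reducing to Smith normal form yields diagonal entries (1,1,1,1,1,1,1,1).

Boundary ∂_2: C_2 → C_1 acts by ∂[p,q,r] = [q,r] − [p,r] + [p,q]. For instance
  ∂[1,5,7] = [5,7] − [1,7] + [1,5],
  ∂[3,4,6] = [4,6] − [3,6] + [3,4].
This gives a 27×18 integer matrix of rank 17; reducing to Smith normal form yields diagonal entries (1,1,1,1,1,1,1,1,1,1,1,1,1,1,1,1,1).

Computing H_k = (kernel of ∂_k) / (image of ∂_{k+1}):

  H_2: rank ker ∂_2 − rank ∂_3 = (18 − 17) − 0 = 1, and there is no ∂_3, so H_2 = Z.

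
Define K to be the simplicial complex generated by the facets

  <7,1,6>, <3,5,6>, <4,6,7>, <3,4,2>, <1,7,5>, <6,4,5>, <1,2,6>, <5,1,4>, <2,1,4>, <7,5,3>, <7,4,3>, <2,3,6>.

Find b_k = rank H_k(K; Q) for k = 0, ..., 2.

b_0 = 1, b_1 = 0, b_2 = 0.

We work with the vertex ordering 1 < 2 < 3 < 4 < 5 < 6 < 7. The simplices of K, each written with vertices in increasing order, are:

  0-simplices (7): [1], [2], [3], [4], [5], [6], [7]
  1-simplices (18): [1,2], [1,4], [1,5], [1,6], [1,7], [2,3], [2,4], [2,6], [3,4], [3,5], [3,6], [3,7], [4,5], [4,6], [4,7], [5,6], [5,7], [6,7]
  2-simplices (12): [1,2,4], [1,2,6], [1,4,5], [1,5,7], [1,6,7], [2,3,4], [2,3,6], [3,4,7], [3,5,6], [3,5,7], [4,5,6], [4,6,7]

so the chain groups are C_0 ≅ Z^7, C_1 ≅ Z^18, C_2 ≅ Z^12.

∂_1: C_1 → C_0 sends each edge [p,q] (with p < q) to q − p. For instance
  ∂[1,7] = [7] − [1].
The resulting 7×18 matrix has rank 6, and its Smith normal form has invariant factors (1,1,1,1,1,1).

The boundary map ∂_2: C_2 → C_1 sends each 2-simplex [p,q,r] to [q,r] − [p,r] + [p,q]. For instance
  ∂[1,2,6] = [2,6] − [1,6] + [1,2],
  ∂[4,6,7] = [6,7] − [4,7] + [4,6].
As a 18×12 matrix over Z this has rank 12, with invariant factors (1,1,1,1,1,1,1,1,1,1,1,2).

From H_k ≅ ker(∂_k) / im(∂_{k+1}) we obtain:

  H_0: rank C_0 − rank ∂_1 = 7 − 6 = 1, and the invariant factors of ∂_1 are all 1, so H_0 ≅ Z.
  H_1: rank ker ∂_1 − rank ∂_2 = (18 − 6) − 12 = 0, and ∂_2 has invariant factor 2 > 1, so H_1 ≅ Z/2.
  H_2: rank ker ∂_2 − rank ∂_3 = (12 − 12) − 0 = 0, and there is no ∂_3, so H_2 ≅ 0.

Hence the Betti numbers are b_0 = 1, b_1 = 0, b_2 = 0.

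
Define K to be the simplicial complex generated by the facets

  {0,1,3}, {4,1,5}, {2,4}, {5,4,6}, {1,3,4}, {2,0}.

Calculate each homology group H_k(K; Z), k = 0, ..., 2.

Take the total order 0 < 1 < 2 < 3 < 4 < 5 < 6 on the vertex set. Then K (dimension 2) consists of the simplices:

  0-simplices (7): [0], [1], [2], [3], [4], [5], [6]
  1-simplices (11): [0,1], [0,2], [0,3], [1,3], [1,4], [1,5], [2,4], [3,4], [4,5], [4,6], [5,6]
  2-simplices (4): [0,1,3], [1,3,4], [1,4,5], [4,5,6]

Hence C_0 ≅ Z^7, C_1 ≅ Z^11, C_2 ≅ Z^4.

The boundary map ∂_1: C_1 → C_0 is given by ∂[p,q] = [q] − [p].
This gives a 7×11 integer matrix of rank 6; reducing to Smith normal form yields diagonal entries (1,1,1,1,1,1).

The boundary map ∂_2: C_2 → C_1 maps a triangle to the signed sum of its edges. For instance
  ∂[1,3,4] = [3,4] − [1,4] + [1,3],
  ∂[1,4,5] = [4,5] − [1,5] + [1,4].
This gives a 11×4 integer matrix of rank 4; reducing to Smith normal form yields diagonal entries (1,1,1,1).

From H_k ≅ ker(∂_k) / im(∂_{k+1}) we obtain:

  H_0: rank C_0 − rank ∂_1 = 7 − 6 = 1, and the invariant factors of ∂_1 are all 1, so H_0 ≅ Z.
  H_1: rank ker ∂_1 − rank ∂_2 = (11 − 6) − 4 = 1, and the invariant factors of ∂_2 are all 1, so H_1 ≅ Z.
  H_2: rank ker ∂_2 − rank ∂_3 = (4 − 4) − 0 = 0, and there is no ∂_3, so H_2 ≅ 0.

H_0 = Z,  H_1 = Z,  H_2 = 0.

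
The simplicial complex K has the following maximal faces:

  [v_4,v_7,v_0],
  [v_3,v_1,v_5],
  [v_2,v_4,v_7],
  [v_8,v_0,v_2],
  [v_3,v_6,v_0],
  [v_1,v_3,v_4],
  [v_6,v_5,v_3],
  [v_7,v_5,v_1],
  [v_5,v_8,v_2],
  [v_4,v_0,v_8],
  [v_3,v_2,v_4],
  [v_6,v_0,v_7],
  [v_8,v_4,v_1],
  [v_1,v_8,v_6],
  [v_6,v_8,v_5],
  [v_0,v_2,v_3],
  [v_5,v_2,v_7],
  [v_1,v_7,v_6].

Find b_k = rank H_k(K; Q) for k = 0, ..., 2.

We work with the vertex ordering v_0 < v_1 < v_2 < v_3 < v_4 < v_5 < v_6 < v_7 < v_8. The simplices of K, each written with vertices in increasing order, are:

  0-simplices (9): [v_0], [v_1], [v_2], [v_3], [v_4], [v_5], [v_6], [v_7], [v_8]
  1-simplices (27): (27 of them)
  2-simplices (18): (18 of them)

giving chain groups C_0 ≅ Z^9, C_1 ≅ Z^27, C_2 ≅ Z^18.

∂_1: C_1 → C_0 is given by ∂[p,q] = [q] − [p]. For instance
  ∂[v_2,v_5] = [v_5] − [v_2].
The 9×27 boundary matrix has rank 8 and Smith normal form diag(1,1,1,1,1,1,1,1).

Boundary ∂_2: C_2 → C_1 acts by ∂[p,q,r] = [q,r] − [p,r] + [p,q]. For instance
  ∂[v_0,v_6,v_7] = [v_6,v_7] − [v_0,v_7] + [v_0,v_6],
  ∂[v_0,v_2,v_8] = [v_2,v_8] − [v_0,v_8] + [v_0,v_2].
This gives a 27×18 integer matrix of rank 18; reducing to Smith normal form yields diagonal entries (1,1,1,1,1,1,1,1,1,1,1,1,1,1,1,1,1,2).

Now H_k = ker ∂_k / im ∂_{k+1}, so:

  H_0: rank C_0 − rank ∂_1 = 9 − 8 = 1, and the invariant factors of ∂_1 are all 1, so H_0 ≅ Z.
  H_1: rank ker ∂_1 − rank ∂_2 = (27 − 8) − 18 = 1, and ∂_2 has invariant factor 2 > 1, so H_1 ≅ Z ⊕ Z/2.
  H_2: rank ker ∂_2 − rank ∂_3 = (18 − 18) − 0 = 0, and there is no ∂_3, so H_2 ≅ 0.

As a check, the Euler characteristic is 9 − 27 + 18 = 0, which agrees with 1 − 1 + 0 = 0.

Hence the Betti numbers are b_0 = 1, b_1 = 1, b_2 = 0.

b_0 = 1, b_1 = 1, b_2 = 0.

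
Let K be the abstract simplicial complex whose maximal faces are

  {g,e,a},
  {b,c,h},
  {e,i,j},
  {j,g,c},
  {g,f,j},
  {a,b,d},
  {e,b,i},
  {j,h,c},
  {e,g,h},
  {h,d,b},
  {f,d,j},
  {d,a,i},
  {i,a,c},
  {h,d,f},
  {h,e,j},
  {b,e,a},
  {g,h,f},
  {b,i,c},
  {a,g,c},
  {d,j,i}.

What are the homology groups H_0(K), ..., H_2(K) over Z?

H_0 ≅ Z,  H_1 ≅ Z ⊕ Z/2,  H_2 = 0.

We work with the vertex ordering a < b < c < d < e < f < g < h < i < j. The simplices of K, each written with vertices in increasing order, are:

  0-simplices (10): a, b, c, d, e, f, g, h, i, j
  1-simplices (30): ab, ac, ad, ae, ag, ai, bc, bd, be, bh, bi, cg, ch, ci, cj, df, dh, di, dj, eg, eh, ei, ej, fg, fh, fj, gh, gj, hj, ij
  2-simplices (20): abd, abe, acg, aci, adi, aeg, bch, bci, bdh, bei, cgj, chj, dfh, dfj, dij, egh, ehj, eij, fgh, fgj

Hence C_0 ≅ Z^10, C_1 ≅ Z^30, C_2 ≅ Z^20.

The boundary map ∂_1: C_1 → C_0 sends each edge [p,q] (with p < q) to q − p.
The 10×30 boundary matrix has rank 9 and Smith normal form diag(1,1,1,1,1,1,1,1,1).

∂_2: C_2 → C_1 maps a triangle to the signed sum of its edges. For instance
  ∂eij = ij − ej + ei,
  ∂aeg = eg − ag + ae.
The resulting 30×20 matrix has rank 20, and its Smith normal form has invariant factors (1,1,1,1,1,1,1,1,1,1,1,1,1,1,1,1,1,1,1,2).

Computing H_k = (kernel of ∂_k) / (image of ∂_{k+1}):

  H_0: rank C_0 − rank ∂_1 = 10 − 9 = 1, and the invariant factors of ∂_1 are all 1, so H_0 = Z.
  H_1: rank ker ∂_1 − rank ∂_2 = (30 − 9) − 20 = 1, and ∂_2 has invariant factor 2 > 1, so H_1 = Z ⊕ Z/2.
  H_2: rank ker ∂_2 − rank ∂_3 = (20 − 20) − 0 = 0, and there is no ∂_3, so H_2 = 0.

As a check, the Euler characteristic is 10 − 30 + 20 = 0, which agrees with 1 − 1 + 0 = 0.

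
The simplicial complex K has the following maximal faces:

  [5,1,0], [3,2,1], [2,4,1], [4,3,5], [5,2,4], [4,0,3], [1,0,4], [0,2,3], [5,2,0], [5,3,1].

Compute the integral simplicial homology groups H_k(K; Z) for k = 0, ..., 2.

H_0 ≅ Z,  H_1 ≅ Z/2Z,  H_2 = 0.

Fix the vertex order 0 < 1 < 2 < 3 < 4 < 5 and write every simplex with vertices in increasing order. Then dim K = 2 and the simplices of K are:

  0-simplices (6): [0], [1], [2], [3], [4], [5]
  1-simplices (15): [0,1], [0,2], [0,3], [0,4], [0,5], [1,2], [1,3], [1,4], [1,5], [2,3], [2,4], [2,5], [3,4], [3,5], [4,5]
  2-simplices (10): [0,1,4], [0,1,5], [0,2,3], [0,2,5], [0,3,4], [1,2,3], [1,2,4], [1,3,5], [2,4,5], [3,4,5]

Hence C_0 ≅ Z^6, C_1 ≅ Z^15, C_2 ≅ Z^10.

The boundary map ∂_1: C_1 → C_0 sends each edge [p,q] (with p < q) to q − p. For instance
  ∂[2,3] = [3] − [2].
The resulting 6×15 matrix has rank 5, and its Smith normal form has invariant factors (1,1,1,1,1).

Boundary ∂_2: C_2 → C_1 sends each 2-simplex [p,q,r] to [q,r] − [p,r] + [p,q]. For instance
  ∂[1,2,4] = [2,4] − [1,4] + [1,2],
  ∂[0,3,4] = [3,4] − [0,4] + [0,3].
The resulting 15×10 matrix has rank 10, and its Smith normal form has invariant factors (1,1,1,1,1,1,1,1,1,2).

Reading off H_k = ker ∂_k / im ∂_{k+1}:

  H_0: rank C_0 − rank ∂_1 = 6 − 5 = 1, and the invariant factors of ∂_1 are all 1, so H_0 = Z.
  H_1: rank ker ∂_1 − rank ∂_2 = (15 − 5) − 10 = 0, and ∂_2 has invariant factor 2 > 1, so H_1 = Z/2Z.
  H_2: rank ker ∂_2 − rank ∂_3 = (10 − 10) − 0 = 0, and there is no ∂_3, so H_2 = 0.

As a check, the Euler characteristic is 6 − 15 + 10 = 1, which agrees with 1 − 0 + 0 = 1.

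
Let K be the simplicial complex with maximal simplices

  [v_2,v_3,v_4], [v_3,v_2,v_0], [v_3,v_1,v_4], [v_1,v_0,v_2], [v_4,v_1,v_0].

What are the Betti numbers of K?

b_0 = 1, b_1 = 1, b_2 = 0.

K has 5 vertices, 10 edges, 5 triangles.
rank ∂_0 = 0, rank ∂_1 = 4 ⇒ b_0 = 5 − 0 − 4 = 1; all invariant factors of ∂_1 are 1 so no torsion. So H_0 = Z.
rank ∂_1 = 4, rank ∂_2 = 5 ⇒ b_1 = 10 − 4 − 5 = 1; all invariant factors of ∂_2 are 1 so no torsion. So H_1 = Z.
rank ∂_2 = 5, rank ∂_3 = 0 ⇒ b_2 = 5 − 5 − 0 = 0. So H_2 = 0.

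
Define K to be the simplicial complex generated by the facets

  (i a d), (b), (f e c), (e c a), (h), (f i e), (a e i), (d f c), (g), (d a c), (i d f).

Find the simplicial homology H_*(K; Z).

H_0 ≅ Z^4,  H_1 = 0,  H_2 ≅ Z.

Fix the vertex order a < b < c < d < e < f < g < h < i and write every simplex with vertices in increasing order. Then dim K = 2 and the simplices of K are:

  0-simplices (9): a, b, c, d, e, f, g, h, i
  1-simplices (12): ac, ad, ae, ai, cd, ce, cf, df, di, ef, ei, fi
  2-simplices (8): acd, ace, adi, aei, cdf, cef, dfi, efi

so the chain groups are C_0 ≅ Z^9, C_1 ≅ Z^12, C_2 ≅ Z^8.

∂_1: C_1 → C_0 is given by ∂[p,q] = [q] − [p].
The resulting 9×12 matrix has rank 5, and its Smith normal form has invariant factors (1,1,1,1,1).

The boundary map ∂_2: C_2 → C_1 sends each 2-simplex [p,q,r] to [q,r] − [p,r] + [p,q]. For instance
  ∂ace = ce − ae + ac,
  ∂cef = ef − cf + ce.
This gives a 12×8 integer matrix of rank 7; reducing to Smith normal form yields diagonal entries (1,1,1,1,1,1,1).

From H_k ≅ ker(∂_k) / im(∂_{k+1}) we obtain:

  H_0: rank C_0 − rank ∂_1 = 9 − 5 = 4, and the invariant factors of ∂_1 are all 1, so H_0 = Z^4.
  H_1: rank ker ∂_1 − rank ∂_2 = (12 − 5) − 7 = 0, and the invariant factors of ∂_2 are all 1, so H_1 = 0.
  H_2: rank ker ∂_2 − rank ∂_3 = (8 − 7) − 0 = 1, and there is no ∂_3, so H_2 = Z.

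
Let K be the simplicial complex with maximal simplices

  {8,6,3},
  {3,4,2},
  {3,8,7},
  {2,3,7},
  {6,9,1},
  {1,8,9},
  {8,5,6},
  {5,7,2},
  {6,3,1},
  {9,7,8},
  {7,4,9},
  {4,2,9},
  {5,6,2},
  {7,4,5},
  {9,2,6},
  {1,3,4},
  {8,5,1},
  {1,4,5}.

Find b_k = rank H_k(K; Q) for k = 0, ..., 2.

K has 9 vertices, 27 edges, 18 triangles.
rank ∂_0 = 0, rank ∂_1 = 8 ⇒ b_0 = 9 − 0 − 8 = 1; all invariant factors of ∂_1 are 1 so no torsion. So H_0 ≅ Z.
rank ∂_1 = 8, rank ∂_2 = 18 ⇒ b_1 = 27 − 8 − 18 = 1; ∂_2 has invariant factor(s) [2] giving torsion. So H_1 ≅ Z × Z/2.
rank ∂_2 = 18, rank ∂_3 = 0 ⇒ b_2 = 18 − 18 − 0 = 0. So H_2 ≅ 0.

b_0 = 1, b_1 = 1, b_2 = 0.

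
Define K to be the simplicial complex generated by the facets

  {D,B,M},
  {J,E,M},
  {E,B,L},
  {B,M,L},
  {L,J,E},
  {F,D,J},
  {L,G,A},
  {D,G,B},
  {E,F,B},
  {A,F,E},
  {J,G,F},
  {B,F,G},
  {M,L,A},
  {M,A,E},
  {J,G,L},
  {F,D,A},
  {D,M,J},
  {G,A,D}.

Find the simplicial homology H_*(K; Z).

Order the vertices as A < B < D < E < F < G < J < L < M. Listing each simplex with vertices in this order, K has dimension 2 with simplices:

  0-simplices (9): A, B, D, E, F, G, J, L, M
  1-simplices (27): AD, AE, AF, AG, AL, AM, BD, BE, BF, BG, BL, BM, DF, DG, DJ, DM, EF, EJ, EL, EM, FG, FJ, GJ, GL, JL, JM, LM
  2-simplices (18): ADF, ADG, AEF, AEM, AGL, ALM, BDG, BDM, BEF, BEL, BFG, BLM, DFJ, DJM, EJL, EJM, FGJ, GJL

so the chain groups are C_0 ≅ Z^9, C_1 ≅ Z^27, C_2 ≅ Z^18.

The boundary map ∂_1: C_1 → C_0 is given by ∂[p,q] = [q] − [p].
This gives a 9×27 integer matrix of rank 8; reducing to Smith normal form yields diagonal entries (1,1,1,1,1,1,1,1).

The boundary map ∂_2: C_2 → C_1 sends each 2-simplex [p,q,r] to [q,r] − [p,r] + [p,q]. For instance
  ∂ADF = DF − AF + AD,
  ∂BEF = EF − BF + BE.
The resulting 27×18 matrix has rank 18, and its Smith normal form has invariant factors (1,1,1,1,1,1,1,1,1,1,1,1,1,1,1,1,1,2).

Computing H_k = (kernel of ∂_k) / (image of ∂_{k+1}):

  H_0: rank C_0 − rank ∂_1 = 9 − 8 = 1, and the invariant factors of ∂_1 are all 1, so H_0 ≅ Z.
  H_1: rank ker ∂_1 − rank ∂_2 = (27 − 8) − 18 = 1, and ∂_2 has invariant factor 2 > 1, so H_1 ≅ Z ⊕ Z/2.
  H_2: rank ker ∂_2 − rank ∂_3 = (18 − 18) − 0 = 0, and there is no ∂_3, so H_2 ≅ 0.

As a check, the Euler characteristic is 9 − 27 + 18 = 0, which agrees with 1 − 1 + 0 = 0.

H_0 = Z,  H_1 = Z ⊕ Z/2,  H_2 = 0.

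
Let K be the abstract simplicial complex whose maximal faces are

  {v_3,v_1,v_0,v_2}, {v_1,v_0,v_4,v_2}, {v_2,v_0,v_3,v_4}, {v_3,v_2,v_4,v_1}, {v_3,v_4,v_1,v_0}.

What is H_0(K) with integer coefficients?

Order the vertices as v_0 < v_1 < v_2 < v_3 < v_4. Listing each simplex with vertices in this order, K has dimension 3 with simplices:

  0-simplices (5): [v_0], [v_1], [v_2], [v_3], [v_4]
  1-simplices (10): [v_0,v_1], [v_0,v_2], [v_0,v_3], [v_0,v_4], [v_1,v_2], [v_1,v_3], [v_1,v_4], [v_2,v_3], [v_2,v_4], [v_3,v_4]
  2-simplices (10): [v_0,v_1,v_2], [v_0,v_1,v_3], [v_0,v_1,v_4], [v_0,v_2,v_3], [v_0,v_2,v_4], [v_0,v_3,v_4], [v_1,v_2,v_3], [v_1,v_2,v_4], [v_1,v_3,v_4], [v_2,v_3,v_4]
  3-simplices (5): [v_0,v_1,v_2,v_3], [v_0,v_1,v_2,v_4], [v_0,v_1,v_3,v_4], [v_0,v_2,v_3,v_4], [v_1,v_2,v_3,v_4]

giving chain groups C_0 ≅ Z^5, C_1 ≅ Z^10, C_2 ≅ Z^10, C_3 ≅ Z^5.

The boundary map ∂_1: C_1 → C_0 sends each edge [p,q] (with p < q) to q − p.
The resulting 5×10 matrix has rank 4, and its Smith normal form has invariant factors (1,1,1,1).

∂_2: C_2 → C_1 maps a triangle to the signed sum of its edges. For instance
  ∂[v_2,v_3,v_4] = [v_3,v_4] − [v_2,v_4] + [v_2,v_3],
  ∂[v_1,v_2,v_3] = [v_2,v_3] − [v_1,v_3] + [v_1,v_2].
The 10×10 boundary matrix has rank 6 and Smith normal form diag(1,1,1,1,1,1).

The boundary map ∂_3: C_3 → C_2 sends each 3-simplex σ to the alternating sum Σ_i (−1)^i (σ with its i-th vertex removed). For instance
  ∂[v_1,v_2,v_3,v_4] = [v_2,v_3,v_4] − [v_1,v_3,v_4] + [v_1,v_2,v_4] − [v_1,v_2,v_3],
  ∂[v_0,v_2,v_3,v_4] = [v_2,v_3,v_4] − [v_0,v_3,v_4] + [v_0,v_2,v_4] − [v_0,v_2,v_3].
This gives a 10×5 integer matrix of rank 4; reducing to Smith normal form yields diagonal entries (1,1,1,1).

Reading off H_k = ker ∂_k / im ∂_{k+1}:

  H_0: rank C_0 − rank ∂_1 = 5 − 4 = 1, and the invariant factors of ∂_1 are all 1, so H_0 ≅ Z.

(K is a triangulation of the 3-sphere S^3.)

H_0 = Z.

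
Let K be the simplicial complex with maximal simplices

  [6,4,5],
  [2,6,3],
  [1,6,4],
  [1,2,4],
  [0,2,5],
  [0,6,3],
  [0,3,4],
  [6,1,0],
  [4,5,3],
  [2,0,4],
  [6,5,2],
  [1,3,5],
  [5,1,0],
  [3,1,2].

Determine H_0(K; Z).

Order the vertices as 0 < 1 < 2 < 3 < 4 < 5 < 6. Listing each simplex with vertices in this order, K has dimension 2 with simplices:

  0-simplices (7): [0], [1], [2], [3], [4], [5], [6]
  1-simplices (21): [0,1], [0,2], [0,3], [0,4], [0,5], [0,6], [1,2], [1,3], [1,4], [1,5], [1,6], [2,3], [2,4], [2,5], [2,6], [3,4], [3,5], [3,6], [4,5], [4,6], [5,6]
  2-simplices (14): [0,1,5], [0,1,6], [0,2,4], [0,2,5], [0,3,4], [0,3,6], [1,2,3], [1,2,4], [1,3,5], [1,4,6], [2,3,6], [2,5,6], [3,4,5], [4,5,6]

so the chain groups are C_0 ≅ Z^7, C_1 ≅ Z^21, C_2 ≅ Z^14.

Boundary ∂_1: C_1 → C_0 is given by ∂[p,q] = [q] − [p].
This gives a 7×21 integer matrix of rank 6; reducing to Smith normal form yields diagonal entries (1,1,1,1,1,1).

∂_2: C_2 → C_1 sends each 2-simplex [p,q,r] to [q,r] − [p,r] + [p,q]. For instance
  ∂[4,5,6] = [5,6] − [4,6] + [4,5],
  ∂[0,2,4] = [2,4] − [0,4] + [0,2].
The resulting 21×14 matrix has rank 13, and its Smith normal form has invariant factors (1,1,1,1,1,1,1,1,1,1,1,1,1).

Computing H_k = (kernel of ∂_k) / (image of ∂_{k+1}):

  H_0: rank C_0 − rank ∂_1 = 7 − 6 = 1, and the invariant factors of ∂_1 are all 1, so H_0 ≅ Z.

(K is a triangulation of the torus T^2.)

H_0 ≅ Z.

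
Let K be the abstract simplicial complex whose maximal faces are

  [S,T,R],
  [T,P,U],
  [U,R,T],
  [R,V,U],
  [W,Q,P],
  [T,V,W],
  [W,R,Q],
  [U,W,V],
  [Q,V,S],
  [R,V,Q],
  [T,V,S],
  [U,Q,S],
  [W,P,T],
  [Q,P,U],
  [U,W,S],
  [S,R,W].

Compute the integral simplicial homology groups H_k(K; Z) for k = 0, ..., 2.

Take the total order P < Q < R < S < T < U < V < W on the vertex set. Then K (dimension 2) consists of the simplices:

  0-simplices (8): P, Q, R, S, T, U, V, W
  1-simplices (24): PQ, PT, PU, PW, QR, QS, QU, QV, QW, RS, RT, RU, RV, RW, ST, SU, SV, SW, TU, TV, TW, UV, UW, VW
  2-simplices (16): PQU, PQW, PTU, PTW, QRV, QRW, QSU, QSV, RST, RSW, RTU, RUV, STV, SUW, TVW, UVW

so the chain groups are C_0 ≅ Z^8, C_1 ≅ Z^24, C_2 ≅ Z^16.

The boundary map ∂_1: C_1 → C_0 maps an edge to its endpoints' difference, ∂[p,q] = q − p. For instance
  ∂RW = W − R.
The 8×24 boundary matrix has rank 7 and Smith normal form diag(1,1,1,1,1,1,1).

∂_2: C_2 → C_1 maps a triangle to the signed sum of its edges. For instance
  ∂TVW = VW − TW + TV,
  ∂RUV = UV − RV + RU.
The resulting 24×16 matrix has rank 15, and its Smith normal form has invariant factors (1,1,1,1,1,1,1,1,1,1,1,1,1,1,1).

Reading off H_k = ker ∂_k / im ∂_{k+1}:

  H_0: rank C_0 − rank ∂_1 = 8 − 7 = 1, and the invariant factors of ∂_1 are all 1, so H_0 = Z.
  H_1: rank ker ∂_1 − rank ∂_2 = (24 − 7) − 15 = 2, and the invariant factors of ∂_2 are all 1, so H_1 = Z^2.
  H_2: rank ker ∂_2 − rank ∂_3 = (16 − 15) − 0 = 1, and there is no ∂_3, so H_2 = Z.

As a check, the Euler characteristic is 8 − 24 + 16 = 0, which agrees with 1 − 2 + 1 = 0.
(K is a triangulation of the torus T^2.)

H_0 = Z,  H_1 = Z^2,  H_2 = Z.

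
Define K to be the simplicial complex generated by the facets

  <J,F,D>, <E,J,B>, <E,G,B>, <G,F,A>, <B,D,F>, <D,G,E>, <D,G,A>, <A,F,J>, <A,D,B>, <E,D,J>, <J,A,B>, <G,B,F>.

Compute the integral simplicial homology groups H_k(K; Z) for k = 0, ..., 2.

Fix the vertex order A < B < D < E < F < G < J and write every simplex with vertices in increasing order. Then dim K = 2 and the simplices of K are:

  0-simplices (7): A, B, D, E, F, G, J
  1-simplices (18): AB, AD, AF, AG, AJ, BD, BE, BF, BG, BJ, DE, DF, DG, DJ, EG, EJ, FG, FJ
  2-simplices (12): ABD, ABJ, ADG, AFG, AFJ, BDF, BEG, BEJ, BFG, DEG, DEJ, DFJ

Hence C_0 ≅ Z^7, C_1 ≅ Z^18, C_2 ≅ Z^12.

Boundary ∂_1: C_1 → C_0 maps an edge to its endpoints' difference, ∂[p,q] = q − p. For instance
  ∂BJ = J − B.
The 7×18 boundary matrix has rank 6 and Smith normal form diag(1,1,1,1,1,1).

The boundary map ∂_2: C_2 → C_1 maps a triangle to the signed sum of its edges. For instance
  ∂AFJ = FJ − AJ + AF,
  ∂ABD = BD − AD + AB.
As a 18×12 matrix over Z this has rank 12, with invariant factors (1,1,1,1,1,1,1,1,1,1,1,2).

From H_k ≅ ker(∂_k) / im(∂_{k+1}) we obtain:

  H_0: rank C_0 − rank ∂_1 = 7 − 6 = 1, and the invariant factors of ∂_1 are all 1, so H_0 = Z.
  H_1: rank ker ∂_1 − rank ∂_2 = (18 − 6) − 12 = 0, and ∂_2 has invariant factor 2 > 1, so H_1 = Z/2.
  H_2: rank ker ∂_2 − rank ∂_3 = (12 − 12) − 0 = 0, and there is no ∂_3, so H_2 = 0.

(K is a triangulation of the real projective plane RP^2.)

H_0 ≅ Z,  H_1 ≅ Z/2,  H_2 = 0.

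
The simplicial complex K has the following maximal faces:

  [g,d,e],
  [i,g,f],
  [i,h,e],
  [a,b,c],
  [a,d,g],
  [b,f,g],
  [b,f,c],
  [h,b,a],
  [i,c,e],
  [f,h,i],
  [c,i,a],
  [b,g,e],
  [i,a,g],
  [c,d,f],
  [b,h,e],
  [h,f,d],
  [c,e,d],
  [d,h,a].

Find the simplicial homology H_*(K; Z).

H_0 = Z,  H_1 = Z^2,  H_2 = Z.

Take the total order a < b < c < d < e < f < g < h < i on the vertex set. Then K (dimension 2) consists of the simplices:

  0-simplices (9): a, b, c, d, e, f, g, h, i
  1-simplices (27): ab, ac, ad, ag, ah, ai, bc, be, bf, bg, bh, cd, ce, cf, ci, de, df, dg, dh, eg, eh, ei, fg, fh, fi, gi, hi
  2-simplices (18): abc, abh, aci, adg, adh, agi, bcf, beg, beh, bfg, cde, cdf, cei, deg, dfh, ehi, fgi, fhi

Hence C_0 ≅ Z^9, C_1 ≅ Z^27, C_2 ≅ Z^18.

∂_1: C_1 → C_0 sends each edge [p,q] (with p < q) to q − p. For instance
  ∂de = e − d.
The 9×27 boundary matrix has rank 8 and Smith normal form diag(1,1,1,1,1,1,1,1).

Boundary ∂_2: C_2 → C_1 maps a triangle to the signed sum of its edges. For instance
  ∂deg = eg − dg + de,
  ∂bcf = cf − bf + bc.
As a 27×18 matrix over Z this has rank 17, with invariant factors (1,1,1,1,1,1,1,1,1,1,1,1,1,1,1,1,1).

Reading off H_k = ker ∂_k / im ∂_{k+1}:

  H_0: rank C_0 − rank ∂_1 = 9 − 8 = 1, and the invariant factors of ∂_1 are all 1, so H_0 = Z.
  H_1: rank ker ∂_1 − rank ∂_2 = (27 − 8) − 17 = 2, and the invariant factors of ∂_2 are all 1, so H_1 = Z^2.
  H_2: rank ker ∂_2 − rank ∂_3 = (18 − 17) − 0 = 1, and there is no ∂_3, so H_2 = Z.

As a check, the Euler characteristic is 9 − 27 + 18 = 0, which agrees with 1 − 2 + 1 = 0.
(K is a triangulation of the torus T^2.)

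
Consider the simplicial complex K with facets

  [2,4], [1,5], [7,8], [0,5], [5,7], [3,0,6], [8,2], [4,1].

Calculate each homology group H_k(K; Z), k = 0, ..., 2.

Fix the vertex order 0 < 1 < 2 < 3 < 4 < 5 < 6 < 7 < 8 and write every simplex with vertices in increasing order. Then dim K = 2 and the simplices of K are:

  0-simplices (9): [0], [1], [2], [3], [4], [5], [6], [7], [8]
  1-simplices (10): [0,3], [0,5], [0,6], [1,4], [1,5], [2,4], [2,8], [3,6], [5,7], [7,8]
  2-simplices (1): [0,3,6]

giving chain groups C_0 ≅ Z^9, C_1 ≅ Z^10, C_2 ≅ Z^1.

Boundary ∂_1: C_1 → C_0 is given by ∂[p,q] = [q] − [p]. For instance
  ∂[7,8] = [8] − [7].
The resulting 9×10 matrix has rank 8, and its Smith normal form has invariant factors (1,1,1,1,1,1,1,1).

The boundary map ∂_2: C_2 → C_1 sends each 2-simplex [p,q,r] to [q,r] − [p,r] + [p,q]. For instance
  ∂[0,3,6] = [3,6] − [0,6] + [0,3].
The 10×1 boundary matrix has rank 1 and Smith normal form diag(1).

From H_k ≅ ker(∂_k) / im(∂_{k+1}) we obtain:

  H_0: rank C_0 − rank ∂_1 = 9 − 8 = 1, and the invariant factors of ∂_1 are all 1, so H_0 ≅ Z.
  H_1: rank ker ∂_1 − rank ∂_2 = (10 − 8) − 1 = 1, and the invariant factors of ∂_2 are all 1, so H_1 ≅ Z.
  H_2: rank ker ∂_2 − rank ∂_3 = (1 − 1) − 0 = 0, and there is no ∂_3, so H_2 ≅ 0.

As a check, the Euler characteristic is 9 − 10 + 1 = 0, which agrees with 1 − 1 + 0 = 0.

H_0 ≅ Z,  H_1 ≅ Z,  H_2 = 0.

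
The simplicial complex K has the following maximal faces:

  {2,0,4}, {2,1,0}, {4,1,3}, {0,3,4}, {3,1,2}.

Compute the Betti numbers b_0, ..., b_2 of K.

b_0 = 1, b_1 = 1, b_2 = 0.

K has 5 vertices, 10 edges, 5 triangles.
rank ∂_0 = 0, rank ∂_1 = 4 ⇒ b_0 = 5 − 0 − 4 = 1; all invariant factors of ∂_1 are 1 so no torsion. So H_0 ≅ Z.
rank ∂_1 = 4, rank ∂_2 = 5 ⇒ b_1 = 10 − 4 − 5 = 1; all invariant factors of ∂_2 are 1 so no torsion. So H_1 ≅ Z.
rank ∂_2 = 5, rank ∂_3 = 0 ⇒ b_2 = 5 − 5 − 0 = 0. So H_2 ≅ 0.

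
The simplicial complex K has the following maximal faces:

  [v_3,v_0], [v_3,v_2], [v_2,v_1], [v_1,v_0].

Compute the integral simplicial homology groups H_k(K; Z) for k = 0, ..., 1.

H_0 ≅ Z,  H_1 ≅ Z.

We work with the vertex ordering v_0 < v_1 < v_2 < v_3. The simplices of K, each written with vertices in increasing order, are:

  0-simplices (4): [v_0], [v_1], [v_2], [v_3]
  1-simplices (4): [v_0,v_1], [v_0,v_3], [v_1,v_2], [v_2,v_3]

Hence C_0 ≅ Z^4, C_1 ≅ Z^4.

Boundary ∂_1: C_1 → C_0 sends each edge [p,q] (with p < q) to q − p. For instance
  ∂[v_1,v_2] = [v_2] − [v_1].
The 4×4 boundary matrix has rank 3 and Smith normal form diag(1,1,1).

From H_k ≅ ker(∂_k) / im(∂_{k+1}) we obtain:

  H_0: rank C_0 − rank ∂_1 = 4 − 3 = 1, and the invariant factors of ∂_1 are all 1, so H_0 ≅ Z.
  H_1: rank ker ∂_1 − rank ∂_2 = (4 − 3) − 0 = 1, and there is no ∂_2, so H_1 ≅ Z.

As a check, the Euler characteristic is 4 − 4 = 0, which agrees with 1 − 1 = 0.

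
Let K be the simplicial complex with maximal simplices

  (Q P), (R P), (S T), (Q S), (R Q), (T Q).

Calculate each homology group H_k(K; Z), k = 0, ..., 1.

H_0 ≅ Z,  H_1 ≅ Z^2.

Order the vertices as P < Q < R < S < T. Listing each simplex with vertices in this order, K has dimension 1 with simplices:

  0-simplices (5): P, Q, R, S, T
  1-simplices (6): PQ, PR, QR, QS, QT, ST

giving chain groups C_0 ≅ Z^5, C_1 ≅ Z^6.

The boundary map ∂_1: C_1 → C_0 is given by ∂[p,q] = [q] − [p]. For instance
  ∂PR = R − P.
The 5×6 boundary matrix has rank 4 and Smith normal form diag(1,1,1,1).

From H_k ≅ ker(∂_k) / im(∂_{k+1}) we obtain:

  H_0: rank C_0 − rank ∂_1 = 5 − 4 = 1, and the invariant factors of ∂_1 are all 1, so H_0 = Z.
  H_1: rank ker ∂_1 − rank ∂_2 = (6 − 4) − 0 = 2, and there is no ∂_2, so H_1 = Z^2.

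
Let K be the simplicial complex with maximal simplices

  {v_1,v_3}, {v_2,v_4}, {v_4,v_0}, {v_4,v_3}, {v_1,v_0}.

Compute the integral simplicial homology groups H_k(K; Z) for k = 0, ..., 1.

We work with the vertex ordering v_0 < v_1 < v_2 < v_3 < v_4. The simplices of K, each written with vertices in increasing order, are:

  0-simplices (5): [v_0], [v_1], [v_2], [v_3], [v_4]
  1-simplices (5): [v_0,v_1], [v_0,v_4], [v_1,v_3], [v_2,v_4], [v_3,v_4]

giving chain groups C_0 ≅ Z^5, C_1 ≅ Z^5.

∂_1: C_1 → C_0 sends each edge [p,q] (with p < q) to q − p.
As a 5×5 matrix over Z this has rank 4, with invariant factors (1,1,1,1).

Now H_k = ker ∂_k / im ∂_{k+1}, so:

  H_0: rank C_0 − rank ∂_1 = 5 − 4 = 1, and the invariant factors of ∂_1 are all 1, so H_0 ≅ Z.
  H_1: rank ker ∂_1 − rank ∂_2 = (5 − 4) − 0 = 1, and there is no ∂_2, so H_1 ≅ Z.

H_0 ≅ Z,  H_1 ≅ Z.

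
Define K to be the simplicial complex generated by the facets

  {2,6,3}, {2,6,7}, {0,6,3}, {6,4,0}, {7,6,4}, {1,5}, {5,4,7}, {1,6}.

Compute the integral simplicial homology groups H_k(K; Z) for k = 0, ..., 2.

We work with the vertex ordering 0 < 1 < 2 < 3 < 4 < 5 < 6 < 7. The simplices of K, each written with vertices in increasing order, are:

  0-simplices (8): [0], [1], [2], [3], [4], [5], [6], [7]
  1-simplices (14): [0,3], [0,4], [0,6], [1,5], [1,6], [2,3], [2,6], [2,7], [3,6], [4,5], [4,6], [4,7], [5,7], [6,7]
  2-simplices (6): [0,3,6], [0,4,6], [2,3,6], [2,6,7], [4,5,7], [4,6,7]

Hence C_0 ≅ Z^8, C_1 ≅ Z^14, C_2 ≅ Z^6.

The boundary map ∂_1: C_1 → C_0 sends each edge [p,q] (with p < q) to q − p. For instance
  ∂[4,5] = [5] − [4].
This gives a 8×14 integer matrix of rank 7; reducing to Smith normal form yields diagonal entries (1,1,1,1,1,1,1).

Boundary ∂_2: C_2 → C_1 maps a triangle to the signed sum of its edges. For instance
  ∂[0,3,6] = [3,6] − [0,6] + [0,3],
  ∂[4,6,7] = [6,7] − [4,7] + [4,6].
As a 14×6 matrix over Z this has rank 6, with invariant factors (1,1,1,1,1,1).

Computing H_k = (kernel of ∂_k) / (image of ∂_{k+1}):

  H_0: rank C_0 − rank ∂_1 = 8 − 7 = 1, and the invariant factors of ∂_1 are all 1, so H_0 ≅ Z.
  H_1: rank ker ∂_1 − rank ∂_2 = (14 − 7) − 6 = 1, and the invariant factors of ∂_2 are all 1, so H_1 ≅ Z.
  H_2: rank ker ∂_2 − rank ∂_3 = (6 − 6) − 0 = 0, and there is no ∂_3, so H_2 ≅ 0.

H_0 = Z,  H_1 = Z,  H_2 = 0.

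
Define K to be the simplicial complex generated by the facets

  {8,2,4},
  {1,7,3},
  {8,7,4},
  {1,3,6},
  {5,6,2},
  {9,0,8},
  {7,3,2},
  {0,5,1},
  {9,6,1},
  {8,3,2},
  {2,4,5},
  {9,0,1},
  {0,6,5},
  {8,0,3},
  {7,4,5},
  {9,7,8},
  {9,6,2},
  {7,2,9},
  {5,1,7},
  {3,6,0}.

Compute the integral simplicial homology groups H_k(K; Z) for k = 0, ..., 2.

Fix the vertex order 0 < 1 < 2 < 3 < 4 < 5 < 6 < 7 < 8 < 9 and write every simplex with vertices in increasing order. Then dim K = 2 and the simplices of K are:

  0-simplices (10): [0], [1], [2], [3], [4], [5], [6], [7], [8], [9]
  1-simplices (30): (30 of them)
  2-simplices (20): (20 of them)

so the chain groups are C_0 ≅ Z^10, C_1 ≅ Z^30, C_2 ≅ Z^20.

The boundary map ∂_1: C_1 → C_0 sends each edge [p,q] (with p < q) to q − p. For instance
  ∂[7,9] = [9] − [7].
The 10×30 boundary matrix has rank 9 and Smith normal form diag(1,1,1,1,1,1,1,1,1).

∂_2: C_2 → C_1 maps a triangle to the signed sum of its edges. For instance
  ∂[0,5,6] = [5,6] − [0,6] + [0,5],
  ∂[2,4,8] = [4,8] − [2,8] + [2,4].
The 30×20 boundary matrix has rank 20 and Smith normal form diag(1,1,1,1,1,1,1,1,1,1,1,1,1,1,1,1,1,1,1,2).

Reading off H_k = ker ∂_k / im ∂_{k+1}:

  H_0: rank C_0 − rank ∂_1 = 10 − 9 = 1, and the invariant factors of ∂_1 are all 1, so H_0 ≅ Z.
  H_1: rank ker ∂_1 − rank ∂_2 = (30 − 9) − 20 = 1, and ∂_2 has invariant factor 2 > 1, so H_1 ≅ Z ⊕ Z_2.
  H_2: rank ker ∂_2 − rank ∂_3 = (20 − 20) − 0 = 0, and there is no ∂_3, so H_2 ≅ 0.

(K is a triangulation of the Klein bottle.)

H_0 ≅ Z,  H_1 ≅ Z ⊕ Z_2,  H_2 = 0.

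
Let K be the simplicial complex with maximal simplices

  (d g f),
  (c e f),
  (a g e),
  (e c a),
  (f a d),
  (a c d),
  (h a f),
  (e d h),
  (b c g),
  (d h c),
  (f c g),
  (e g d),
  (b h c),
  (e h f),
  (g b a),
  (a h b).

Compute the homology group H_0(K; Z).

H_0 ≅ Z.

Take the total order a < b < c < d < e < f < g < h on the vertex set. Then K (dimension 2) consists of the simplices:

  0-simplices (8): a, b, c, d, e, f, g, h
  1-simplices (24): ab, ac, ad, ae, af, ag, ah, bc, bg, bh, cd, ce, cf, cg, ch, de, df, dg, dh, ef, eg, eh, fg, fh
  2-simplices (16): abg, abh, acd, ace, adf, aeg, afh, bcg, bch, cdh, cef, cfg, deg, deh, dfg, efh

giving chain groups C_0 ≅ Z^8, C_1 ≅ Z^24, C_2 ≅ Z^16.

Boundary ∂_1: C_1 → C_0 is given by ∂[p,q] = [q] − [p].
The resulting 8×24 matrix has rank 7, and its Smith normal form has invariant factors (1,1,1,1,1,1,1).

∂_2: C_2 → C_1 maps a triangle to the signed sum of its edges. For instance
  ∂abh = bh − ah + ab,
  ∂afh = fh − ah + af.
As a 24×16 matrix over Z this has rank 15, with invariant factors (1,1,1,1,1,1,1,1,1,1,1,1,1,1,1).

Computing H_k = (kernel of ∂_k) / (image of ∂_{k+1}):

  H_0: rank C_0 − rank ∂_1 = 8 − 7 = 1, and the invariant factors of ∂_1 are all 1, so H_0 ≅ Z.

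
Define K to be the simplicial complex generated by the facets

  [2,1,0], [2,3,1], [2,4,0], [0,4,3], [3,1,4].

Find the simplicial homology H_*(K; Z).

H_0 = Z,  H_1 = Z,  H_2 = 0.

Fix the vertex order 0 < 1 < 2 < 3 < 4 and write every simplex with vertices in increasing order. Then dim K = 2 and the simplices of K are:

  0-simplices (5): [0], [1], [2], [3], [4]
  1-simplices (10): [0,1], [0,2], [0,3], [0,4], [1,2], [1,3], [1,4], [2,3], [2,4], [3,4]
  2-simplices (5): [0,1,2], [0,2,4], [0,3,4], [1,2,3], [1,3,4]

giving chain groups C_0 ≅ Z^5, C_1 ≅ Z^10, C_2 ≅ Z^5.

∂_1: C_1 → C_0 is given by ∂[p,q] = [q] − [p]. For instance
  ∂[1,2] = [2] − [1].
This gives a 5×10 integer matrix of rank 4; reducing to Smith normal form yields diagonal entries (1,1,1,1).

∂_2: C_2 → C_1 maps a triangle to the signed sum of its edges. For instance
  ∂[0,2,4] = [2,4] − [0,4] + [0,2],
  ∂[0,1,2] = [1,2] − [0,2] + [0,1].
As a 10×5 matrix over Z this has rank 5, with invariant factors (1,1,1,1,1).

Reading off H_k = ker ∂_k / im ∂_{k+1}:

  H_0: rank C_0 − rank ∂_1 = 5 − 4 = 1, and the invariant factors of ∂_1 are all 1, so H_0 ≅ Z.
  H_1: rank ker ∂_1 − rank ∂_2 = (10 − 4) − 5 = 1, and the invariant factors of ∂_2 are all 1, so H_1 ≅ Z.
  H_2: rank ker ∂_2 − rank ∂_3 = (5 − 5) − 0 = 0, and there is no ∂_3, so H_2 ≅ 0.

As a check, the Euler characteristic is 5 − 10 + 5 = 0, which agrees with 1 − 1 + 0 = 0.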